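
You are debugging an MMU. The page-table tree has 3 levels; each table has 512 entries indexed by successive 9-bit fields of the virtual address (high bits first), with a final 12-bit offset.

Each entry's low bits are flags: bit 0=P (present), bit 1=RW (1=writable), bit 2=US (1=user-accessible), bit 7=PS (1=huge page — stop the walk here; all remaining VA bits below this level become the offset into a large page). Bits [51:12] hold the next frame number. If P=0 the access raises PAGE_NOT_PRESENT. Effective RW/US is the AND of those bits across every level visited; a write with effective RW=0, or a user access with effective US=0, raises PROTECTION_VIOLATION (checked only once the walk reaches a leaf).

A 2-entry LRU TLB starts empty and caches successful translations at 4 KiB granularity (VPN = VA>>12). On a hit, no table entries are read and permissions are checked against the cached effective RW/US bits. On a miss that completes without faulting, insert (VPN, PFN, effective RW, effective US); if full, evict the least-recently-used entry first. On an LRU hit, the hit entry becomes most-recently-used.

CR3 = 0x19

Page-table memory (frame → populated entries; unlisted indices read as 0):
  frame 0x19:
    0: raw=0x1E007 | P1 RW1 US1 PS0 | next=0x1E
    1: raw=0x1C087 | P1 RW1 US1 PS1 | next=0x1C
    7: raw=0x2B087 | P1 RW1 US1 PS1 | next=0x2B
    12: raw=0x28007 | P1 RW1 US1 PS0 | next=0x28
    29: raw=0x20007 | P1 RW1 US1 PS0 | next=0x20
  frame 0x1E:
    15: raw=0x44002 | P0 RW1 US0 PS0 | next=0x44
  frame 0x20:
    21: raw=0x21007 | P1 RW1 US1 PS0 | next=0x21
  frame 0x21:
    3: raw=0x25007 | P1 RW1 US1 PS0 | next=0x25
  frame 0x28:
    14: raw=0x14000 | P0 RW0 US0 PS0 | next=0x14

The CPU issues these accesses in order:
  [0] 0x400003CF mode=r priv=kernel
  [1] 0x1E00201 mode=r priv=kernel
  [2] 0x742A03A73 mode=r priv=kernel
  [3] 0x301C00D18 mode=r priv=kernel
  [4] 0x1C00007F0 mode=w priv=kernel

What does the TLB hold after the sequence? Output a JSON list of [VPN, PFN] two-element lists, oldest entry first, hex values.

Trace:
#0 VA=0x400003CF (r,kernel):
  L0 @0x19[1] → 0x1C087  P=1,RW=1,US=1,PS=1
  → PA=0x1C3CF (huge @L0)  (1 entries read)
#1 VA=0x1E00201 (r,kernel):
  L0 @0x19[0] → 0x1E007  P=1,RW=1,US=1,PS=0
  L1 @0x1E[15] → 0x44002  P=0,RW=1,US=0,PS=0
  ✗ PAGE_NOT_PRESENT  [2 reads]
#2 VA=0x742A03A73 (r,kernel):
  L0 @0x19[29] → 0x20007  P=1,RW=1,US=1,PS=0
  L1 @0x20[21] → 0x21007  P=1,RW=1,US=1,PS=0
  L2 @0x21[3] → 0x25007  P=1,RW=1,US=1,PS=0
  → PA=0x25A73  (3 entries read)
#3 VA=0x301C00D18 (r,kernel):
  L0 @0x19[12] → 0x28007  P=1,RW=1,US=1,PS=0
  L1 @0x28[14] → 0x14000  P=0,RW=0,US=0,PS=0
  ✗ PAGE_NOT_PRESENT  [2 reads]
#4 VA=0x1C00007F0 (w,kernel):
  L0 @0x19[7] → 0x2B087  P=1,RW=1,US=1,PS=1
  → PA=0x2B7F0 (huge @L0)  (1 entries read)

TLB: [["0x742A03", "0x25"], ["0x1C0000", "0x2B"]]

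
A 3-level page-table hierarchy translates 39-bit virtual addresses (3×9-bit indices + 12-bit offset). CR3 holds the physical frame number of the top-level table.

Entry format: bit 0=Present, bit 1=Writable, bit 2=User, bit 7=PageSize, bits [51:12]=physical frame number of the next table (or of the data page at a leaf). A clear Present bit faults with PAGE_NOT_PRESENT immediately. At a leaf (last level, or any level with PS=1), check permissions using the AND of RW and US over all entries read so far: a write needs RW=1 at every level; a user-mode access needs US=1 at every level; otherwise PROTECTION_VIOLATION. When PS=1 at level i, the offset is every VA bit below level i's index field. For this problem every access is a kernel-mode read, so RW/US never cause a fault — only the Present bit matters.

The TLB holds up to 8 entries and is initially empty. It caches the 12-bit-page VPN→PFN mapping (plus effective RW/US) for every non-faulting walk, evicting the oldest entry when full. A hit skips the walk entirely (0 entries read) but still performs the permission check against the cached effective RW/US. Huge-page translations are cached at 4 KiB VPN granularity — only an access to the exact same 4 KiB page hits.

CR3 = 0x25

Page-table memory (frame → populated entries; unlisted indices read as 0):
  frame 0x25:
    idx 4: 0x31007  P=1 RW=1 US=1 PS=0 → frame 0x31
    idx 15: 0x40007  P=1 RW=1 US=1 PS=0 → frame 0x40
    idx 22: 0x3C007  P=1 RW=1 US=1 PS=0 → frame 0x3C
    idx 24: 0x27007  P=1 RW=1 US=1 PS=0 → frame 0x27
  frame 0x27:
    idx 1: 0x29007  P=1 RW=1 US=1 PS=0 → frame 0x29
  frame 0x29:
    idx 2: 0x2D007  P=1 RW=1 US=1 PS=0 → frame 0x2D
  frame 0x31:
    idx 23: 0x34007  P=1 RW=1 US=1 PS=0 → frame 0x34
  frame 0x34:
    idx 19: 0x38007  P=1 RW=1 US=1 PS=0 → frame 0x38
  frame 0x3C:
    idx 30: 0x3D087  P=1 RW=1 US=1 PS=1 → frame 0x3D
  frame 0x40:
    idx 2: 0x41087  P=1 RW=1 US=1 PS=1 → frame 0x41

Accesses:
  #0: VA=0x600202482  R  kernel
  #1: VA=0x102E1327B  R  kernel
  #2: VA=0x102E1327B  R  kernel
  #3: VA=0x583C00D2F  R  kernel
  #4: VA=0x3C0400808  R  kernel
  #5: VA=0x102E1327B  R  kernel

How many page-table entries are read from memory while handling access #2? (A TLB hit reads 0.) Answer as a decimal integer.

Per-access translation:
#0 VA=0x600202482 (r,kernel):
  [0] read 0x25 idx=24: raw=0x27007 flags P=1 W=1 U=1 S=0
  [1] read 0x27 idx=1: raw=0x29007 flags P=1 W=1 U=1 S=0
  [2] read 0x29 idx=2: raw=0x2D007 flags P=1 W=1 U=1 S=0
  → PA=0x2D482  (3 entries read)
#1 VA=0x102E1327B (r,kernel):
  [0] read 0x25 idx=4: raw=0x31007 flags P=1 W=1 U=1 S=0
  [1] read 0x31 idx=23: raw=0x34007 flags P=1 W=1 U=1 S=0
  [2] read 0x34 idx=19: raw=0x38007 flags P=1 W=1 U=1 S=0
  → PA=0x3827B  (3 entries read)
#2 VA=0x102E1327B (r,kernel):
  TLB hit vpn=0x102E13 → PA=0x3827B
#3 VA=0x583C00D2F (r,kernel):
  [0] read 0x25 idx=22: raw=0x3C007 flags P=1 W=1 U=1 S=0
  [1] read 0x3C idx=30: raw=0x3D087 flags P=1 W=1 U=1 S=1
  → PA=0x3DD2F (huge @L1)  (2 entries read)
#4 VA=0x3C0400808 (r,kernel):
  [0] read 0x25 idx=15: raw=0x40007 flags P=1 W=1 U=1 S=0
  [1] read 0x40 idx=2: raw=0x41087 flags P=1 W=1 U=1 S=1
  → PA=0x41808 (huge @L1)  (2 entries read)
#5 VA=0x102E1327B (r,kernel):
  TLB hit vpn=0x102E13 → PA=0x3827B

Entries read for #2: 0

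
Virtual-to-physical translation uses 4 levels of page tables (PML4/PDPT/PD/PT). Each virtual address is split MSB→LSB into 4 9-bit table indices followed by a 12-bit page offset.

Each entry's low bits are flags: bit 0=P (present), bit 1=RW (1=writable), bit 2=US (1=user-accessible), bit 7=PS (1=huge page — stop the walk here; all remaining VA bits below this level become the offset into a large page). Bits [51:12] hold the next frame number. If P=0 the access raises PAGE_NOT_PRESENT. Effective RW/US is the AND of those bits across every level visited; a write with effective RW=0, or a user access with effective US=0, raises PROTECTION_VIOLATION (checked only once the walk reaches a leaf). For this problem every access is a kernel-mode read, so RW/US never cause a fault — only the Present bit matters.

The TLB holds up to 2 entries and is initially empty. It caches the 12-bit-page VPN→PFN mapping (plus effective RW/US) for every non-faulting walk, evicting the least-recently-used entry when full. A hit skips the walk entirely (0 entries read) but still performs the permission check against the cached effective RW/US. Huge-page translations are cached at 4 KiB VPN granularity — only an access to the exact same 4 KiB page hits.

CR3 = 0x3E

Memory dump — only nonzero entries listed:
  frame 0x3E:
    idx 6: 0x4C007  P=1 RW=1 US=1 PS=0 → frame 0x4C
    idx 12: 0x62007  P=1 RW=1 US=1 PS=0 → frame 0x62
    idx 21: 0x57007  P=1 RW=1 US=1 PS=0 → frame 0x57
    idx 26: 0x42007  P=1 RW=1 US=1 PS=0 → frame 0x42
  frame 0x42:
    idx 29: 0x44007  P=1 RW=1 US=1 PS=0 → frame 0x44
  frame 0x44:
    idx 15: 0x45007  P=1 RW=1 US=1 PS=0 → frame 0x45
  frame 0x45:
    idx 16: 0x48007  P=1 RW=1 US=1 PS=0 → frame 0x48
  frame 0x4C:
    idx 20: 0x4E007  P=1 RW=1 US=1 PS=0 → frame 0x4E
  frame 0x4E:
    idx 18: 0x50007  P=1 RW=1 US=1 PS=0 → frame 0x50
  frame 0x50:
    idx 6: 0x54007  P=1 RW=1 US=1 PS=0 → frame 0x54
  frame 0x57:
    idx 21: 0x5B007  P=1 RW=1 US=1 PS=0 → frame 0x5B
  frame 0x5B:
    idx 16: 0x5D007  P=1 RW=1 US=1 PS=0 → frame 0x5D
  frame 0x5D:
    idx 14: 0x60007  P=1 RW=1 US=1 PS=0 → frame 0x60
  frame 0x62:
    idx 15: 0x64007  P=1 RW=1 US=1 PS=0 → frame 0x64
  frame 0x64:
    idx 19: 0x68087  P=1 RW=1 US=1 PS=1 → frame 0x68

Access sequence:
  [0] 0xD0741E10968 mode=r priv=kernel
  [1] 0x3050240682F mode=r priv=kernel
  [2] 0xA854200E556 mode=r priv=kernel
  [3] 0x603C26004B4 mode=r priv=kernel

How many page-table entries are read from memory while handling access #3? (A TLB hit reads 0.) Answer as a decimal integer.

Trace:
#0 VA=0xD0741E10968 (r,kernel):
  [0] read 0x3E idx=26: raw=0x42007 flags P=1 W=1 U=1 S=0
  [1] read 0x42 idx=29: raw=0x44007 flags P=1 W=1 U=1 S=0
  [2] read 0x44 idx=15: raw=0x45007 flags P=1 W=1 U=1 S=0
  [3] read 0x45 idx=16: raw=0x48007 flags P=1 W=1 U=1 S=0
  → PA=0x48968  (4 entries read)
#1 VA=0x3050240682F (r,kernel):
  [0] read 0x3E idx=6: raw=0x4C007 flags P=1 W=1 U=1 S=0
  [1] read 0x4C idx=20: raw=0x4E007 flags P=1 W=1 U=1 S=0
  [2] read 0x4E idx=18: raw=0x50007 flags P=1 W=1 U=1 S=0
  [3] read 0x50 idx=6: raw=0x54007 flags P=1 W=1 U=1 S=0
  → PA=0x5482F  (4 entries read)
#2 VA=0xA854200E556 (r,kernel):
  [0] read 0x3E idx=21: raw=0x57007 flags P=1 W=1 U=1 S=0
  [1] read 0x57 idx=21: raw=0x5B007 flags P=1 W=1 U=1 S=0
  [2] read 0x5B idx=16: raw=0x5D007 flags P=1 W=1 U=1 S=0
  [3] read 0x5D idx=14: raw=0x60007 flags P=1 W=1 U=1 S=0
  → PA=0x60556  (4 entries read)
#3 VA=0x603C26004B4 (r,kernel):
  [0] read 0x3E idx=12: raw=0x62007 flags P=1 W=1 U=1 S=0
  [1] read 0x62 idx=15: raw=0x64007 flags P=1 W=1 U=1 S=0
  [2] read 0x64 idx=19: raw=0x68087 flags P=1 W=1 U=1 S=1
  → PA=0x684B4 (huge @L2)  (3 entries read)

Entries read for #3: 3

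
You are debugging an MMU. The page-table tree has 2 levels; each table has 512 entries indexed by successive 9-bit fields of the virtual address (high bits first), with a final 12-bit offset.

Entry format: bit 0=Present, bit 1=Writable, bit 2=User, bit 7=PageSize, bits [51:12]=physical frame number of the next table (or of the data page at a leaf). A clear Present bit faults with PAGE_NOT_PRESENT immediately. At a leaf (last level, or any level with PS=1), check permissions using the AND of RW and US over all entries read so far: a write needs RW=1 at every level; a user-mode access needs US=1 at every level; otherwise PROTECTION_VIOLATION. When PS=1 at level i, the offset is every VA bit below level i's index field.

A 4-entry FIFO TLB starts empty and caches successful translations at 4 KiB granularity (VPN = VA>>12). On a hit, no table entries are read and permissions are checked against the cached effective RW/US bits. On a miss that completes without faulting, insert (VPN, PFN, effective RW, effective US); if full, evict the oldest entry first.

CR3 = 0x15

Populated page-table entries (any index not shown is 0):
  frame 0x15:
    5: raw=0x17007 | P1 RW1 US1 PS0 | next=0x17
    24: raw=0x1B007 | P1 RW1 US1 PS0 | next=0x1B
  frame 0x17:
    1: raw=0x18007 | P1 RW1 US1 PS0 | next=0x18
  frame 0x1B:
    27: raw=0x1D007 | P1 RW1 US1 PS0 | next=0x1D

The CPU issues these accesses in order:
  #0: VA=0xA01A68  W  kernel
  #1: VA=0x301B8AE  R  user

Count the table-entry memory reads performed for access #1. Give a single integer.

Trace:
#0 VA=0xA01A68 (w,kernel):
  L0: frame=0x15 idx=5 entry=0x17007 [P=1 RW=1 US=1 PS=0]
  L1: frame=0x17 idx=1 entry=0x18007 [P=1 RW=1 US=1 PS=0]
  ⇒ phys 0x18A68  [2 reads]
#1 VA=0x301B8AE (r,user):
  L0: frame=0x15 idx=24 entry=0x1B007 [P=1 RW=1 US=1 PS=0]
  L1: frame=0x1B idx=27 entry=0x1D007 [P=1 RW=1 US=1 PS=0]
  ⇒ phys 0x1D8AE  [2 reads]

Entries read for #1: 2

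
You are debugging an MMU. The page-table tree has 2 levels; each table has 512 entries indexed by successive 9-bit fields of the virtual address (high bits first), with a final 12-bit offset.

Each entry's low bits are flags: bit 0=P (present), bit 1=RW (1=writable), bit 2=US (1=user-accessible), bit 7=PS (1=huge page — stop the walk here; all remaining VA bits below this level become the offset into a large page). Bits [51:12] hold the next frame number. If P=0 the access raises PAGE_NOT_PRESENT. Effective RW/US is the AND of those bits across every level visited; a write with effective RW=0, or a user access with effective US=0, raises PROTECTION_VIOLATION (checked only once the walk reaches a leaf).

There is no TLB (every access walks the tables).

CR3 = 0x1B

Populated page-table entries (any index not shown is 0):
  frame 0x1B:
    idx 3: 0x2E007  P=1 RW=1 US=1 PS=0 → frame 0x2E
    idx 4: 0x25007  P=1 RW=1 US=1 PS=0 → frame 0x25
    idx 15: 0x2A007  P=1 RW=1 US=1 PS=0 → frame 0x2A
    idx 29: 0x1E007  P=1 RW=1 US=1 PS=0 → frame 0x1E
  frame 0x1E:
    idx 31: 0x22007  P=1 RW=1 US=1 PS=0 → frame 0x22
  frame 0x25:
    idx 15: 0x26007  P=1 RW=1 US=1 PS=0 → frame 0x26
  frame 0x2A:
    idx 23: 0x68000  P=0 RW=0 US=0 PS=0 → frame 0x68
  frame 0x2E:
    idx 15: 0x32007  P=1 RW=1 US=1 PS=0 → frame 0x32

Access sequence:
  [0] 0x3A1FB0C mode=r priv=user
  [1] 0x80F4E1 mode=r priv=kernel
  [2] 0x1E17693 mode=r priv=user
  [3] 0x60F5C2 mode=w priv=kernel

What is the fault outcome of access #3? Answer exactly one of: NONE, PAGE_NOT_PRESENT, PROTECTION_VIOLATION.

Walk each access:
#0 VA=0x3A1FB0C (r,user):
  [0] read 0x1B idx=29: raw=0x1E007 flags P=1 W=1 U=1 S=0
  [1] read 0x1E idx=31: raw=0x22007 flags P=1 W=1 U=1 S=0
  ✓ 0x22B0C  — 2 lookups
#1 VA=0x80F4E1 (r,kernel):
  [0] read 0x1B idx=4: raw=0x25007 flags P=1 W=1 U=1 S=0
  [1] read 0x25 idx=15: raw=0x26007 flags P=1 W=1 U=1 S=0
  ✓ 0x264E1  — 2 lookups
#2 VA=0x1E17693 (r,user):
  [0] read 0x1B idx=15: raw=0x2A007 flags P=1 W=1 U=1 S=0
  [1] read 0x2A idx=23: raw=0x68000 flags P=0 W=0 U=0 S=0
  ✗ PAGE_NOT_PRESENT  [2 reads]
#3 VA=0x60F5C2 (w,kernel):
  [0] read 0x1B idx=3: raw=0x2E007 flags P=1 W=1 U=1 S=0
  [1] read 0x2E idx=15: raw=0x32007 flags P=1 W=1 U=1 S=0
  ✓ 0x325C2  — 2 lookups

Access #3 fault: NONE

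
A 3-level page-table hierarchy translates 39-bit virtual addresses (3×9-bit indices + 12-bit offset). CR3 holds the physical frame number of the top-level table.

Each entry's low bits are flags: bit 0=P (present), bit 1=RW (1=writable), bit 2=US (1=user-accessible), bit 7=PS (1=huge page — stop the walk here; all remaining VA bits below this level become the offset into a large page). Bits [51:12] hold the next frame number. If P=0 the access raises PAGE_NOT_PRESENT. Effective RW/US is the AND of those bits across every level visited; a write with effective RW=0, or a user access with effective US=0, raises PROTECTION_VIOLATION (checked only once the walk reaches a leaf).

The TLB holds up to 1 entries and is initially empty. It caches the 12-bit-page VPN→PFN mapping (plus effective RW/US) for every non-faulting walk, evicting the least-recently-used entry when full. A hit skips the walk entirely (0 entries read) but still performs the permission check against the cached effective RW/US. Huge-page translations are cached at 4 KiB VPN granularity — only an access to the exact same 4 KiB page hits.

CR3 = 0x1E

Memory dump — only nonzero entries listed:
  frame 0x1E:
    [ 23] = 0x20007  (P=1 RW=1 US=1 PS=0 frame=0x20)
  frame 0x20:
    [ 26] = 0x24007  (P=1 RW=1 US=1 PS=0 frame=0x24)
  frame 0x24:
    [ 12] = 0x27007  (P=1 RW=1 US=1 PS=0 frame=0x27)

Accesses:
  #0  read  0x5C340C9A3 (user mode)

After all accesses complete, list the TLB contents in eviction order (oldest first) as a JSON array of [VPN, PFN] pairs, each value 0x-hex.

Walk each access:
#0 VA=0x5C340C9A3 (r,user):
  L0 @0x1E[23] → 0x20007  P=1,RW=1,US=1,PS=0
  L1 @0x20[26] → 0x24007  P=1,RW=1,US=1,PS=0
  L2 @0x24[12] → 0x27007  P=1,RW=1,US=1,PS=0
  ✓ 0x279A3  — 3 lookups

TLB: [["0x5C340C", "0x27"]]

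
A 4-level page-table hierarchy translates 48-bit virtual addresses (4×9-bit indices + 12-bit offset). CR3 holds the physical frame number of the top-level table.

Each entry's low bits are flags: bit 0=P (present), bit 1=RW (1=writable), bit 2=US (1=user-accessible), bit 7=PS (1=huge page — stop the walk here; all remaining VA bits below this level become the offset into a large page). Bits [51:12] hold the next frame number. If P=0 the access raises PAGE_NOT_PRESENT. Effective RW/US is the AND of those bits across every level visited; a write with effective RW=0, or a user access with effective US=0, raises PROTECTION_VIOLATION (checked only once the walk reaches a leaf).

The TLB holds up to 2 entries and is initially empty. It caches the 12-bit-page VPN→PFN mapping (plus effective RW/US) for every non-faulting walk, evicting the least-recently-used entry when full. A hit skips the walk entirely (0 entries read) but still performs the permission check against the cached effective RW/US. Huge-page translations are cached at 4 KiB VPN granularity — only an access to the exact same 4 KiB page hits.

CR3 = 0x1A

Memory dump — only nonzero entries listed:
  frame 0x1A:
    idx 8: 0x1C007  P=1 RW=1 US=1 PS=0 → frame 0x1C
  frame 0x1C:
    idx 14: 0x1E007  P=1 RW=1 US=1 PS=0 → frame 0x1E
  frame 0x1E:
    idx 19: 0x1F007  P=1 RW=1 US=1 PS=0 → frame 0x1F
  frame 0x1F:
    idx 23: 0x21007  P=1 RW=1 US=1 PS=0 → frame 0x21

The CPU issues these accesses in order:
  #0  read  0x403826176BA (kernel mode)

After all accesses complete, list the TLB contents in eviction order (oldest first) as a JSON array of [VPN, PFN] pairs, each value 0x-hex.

Per-access translation:
#0 VA=0x403826176BA (r,kernel):
  [0] read 0x1A idx=8: raw=0x1C007 flags P=1 W=1 U=1 S=0
  [1] read 0x1C idx=14: raw=0x1E007 flags P=1 W=1 U=1 S=0
  [2] read 0x1E idx=19: raw=0x1F007 flags P=1 W=1 U=1 S=0
  [3] read 0x1F idx=23: raw=0x21007 flags P=1 W=1 U=1 S=0
  → PA=0x216BA  (4 entries read)

TLB: [["0x40382617", "0x21"]]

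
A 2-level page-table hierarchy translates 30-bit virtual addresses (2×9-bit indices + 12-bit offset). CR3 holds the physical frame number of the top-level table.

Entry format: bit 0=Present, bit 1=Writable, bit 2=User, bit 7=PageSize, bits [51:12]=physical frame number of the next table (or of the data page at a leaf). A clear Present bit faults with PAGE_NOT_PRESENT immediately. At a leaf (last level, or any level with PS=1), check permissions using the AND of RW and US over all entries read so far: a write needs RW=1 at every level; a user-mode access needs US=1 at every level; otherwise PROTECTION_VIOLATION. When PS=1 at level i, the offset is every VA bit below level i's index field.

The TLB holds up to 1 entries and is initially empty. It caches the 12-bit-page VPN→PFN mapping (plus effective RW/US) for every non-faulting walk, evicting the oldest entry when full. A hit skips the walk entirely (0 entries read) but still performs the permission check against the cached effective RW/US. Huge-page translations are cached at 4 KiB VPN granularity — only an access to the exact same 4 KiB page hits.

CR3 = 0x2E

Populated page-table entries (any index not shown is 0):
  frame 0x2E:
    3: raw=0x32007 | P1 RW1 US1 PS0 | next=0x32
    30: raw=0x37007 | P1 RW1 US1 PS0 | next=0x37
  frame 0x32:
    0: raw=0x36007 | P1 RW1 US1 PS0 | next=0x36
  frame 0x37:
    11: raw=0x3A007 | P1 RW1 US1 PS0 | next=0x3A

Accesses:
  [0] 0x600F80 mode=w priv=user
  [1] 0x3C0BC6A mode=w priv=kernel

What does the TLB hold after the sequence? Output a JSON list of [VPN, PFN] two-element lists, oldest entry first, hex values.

Trace:
#0 VA=0x600F80 (w,user):
  [0] read 0x2E idx=3: raw=0x32007 flags P=1 W=1 U=1 S=0
  [1] read 0x32 idx=0: raw=0x36007 flags P=1 W=1 U=1 S=0
  → PA=0x36F80  (2 entries read)
#1 VA=0x3C0BC6A (w,kernel):
  [0] read 0x2E idx=30: raw=0x37007 flags P=1 W=1 U=1 S=0
  [1] read 0x37 idx=11: raw=0x3A007 flags P=1 W=1 U=1 S=0
  → PA=0x3AC6A  (2 entries read)

TLB: [["0x3C0B", "0x3A"]]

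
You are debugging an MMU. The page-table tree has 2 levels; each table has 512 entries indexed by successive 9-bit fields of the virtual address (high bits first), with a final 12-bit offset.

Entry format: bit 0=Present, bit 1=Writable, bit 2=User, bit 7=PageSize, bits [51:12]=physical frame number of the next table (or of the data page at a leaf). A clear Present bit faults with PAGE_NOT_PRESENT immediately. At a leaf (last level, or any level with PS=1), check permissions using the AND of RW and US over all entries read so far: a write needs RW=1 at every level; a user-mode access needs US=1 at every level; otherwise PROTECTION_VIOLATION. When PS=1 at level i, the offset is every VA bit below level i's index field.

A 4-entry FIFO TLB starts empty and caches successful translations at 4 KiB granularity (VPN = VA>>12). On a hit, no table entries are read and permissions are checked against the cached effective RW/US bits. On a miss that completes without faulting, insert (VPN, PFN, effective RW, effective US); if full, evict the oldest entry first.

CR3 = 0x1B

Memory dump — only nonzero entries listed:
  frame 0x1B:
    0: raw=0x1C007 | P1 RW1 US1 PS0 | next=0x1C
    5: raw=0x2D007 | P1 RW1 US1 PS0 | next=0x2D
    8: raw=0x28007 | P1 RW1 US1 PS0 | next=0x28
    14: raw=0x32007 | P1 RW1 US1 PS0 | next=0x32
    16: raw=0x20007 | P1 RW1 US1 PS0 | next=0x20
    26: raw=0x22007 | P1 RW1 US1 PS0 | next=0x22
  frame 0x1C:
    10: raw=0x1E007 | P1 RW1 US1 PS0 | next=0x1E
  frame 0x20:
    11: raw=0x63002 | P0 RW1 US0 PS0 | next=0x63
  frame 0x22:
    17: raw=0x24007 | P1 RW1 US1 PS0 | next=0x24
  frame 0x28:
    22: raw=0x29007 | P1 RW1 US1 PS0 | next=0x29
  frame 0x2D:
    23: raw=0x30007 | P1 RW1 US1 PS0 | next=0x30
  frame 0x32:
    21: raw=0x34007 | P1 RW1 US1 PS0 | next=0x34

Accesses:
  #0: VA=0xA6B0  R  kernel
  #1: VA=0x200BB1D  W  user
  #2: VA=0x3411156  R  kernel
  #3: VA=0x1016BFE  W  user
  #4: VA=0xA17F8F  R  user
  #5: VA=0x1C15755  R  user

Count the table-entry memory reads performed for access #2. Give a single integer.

Walk each access:
#0 VA=0xA6B0 (r,kernel):
  lvl0: tbl 0x1B, slot 0 ⇒ 0x1C007 (P1/RW1/US1/PS0)
  lvl1: tbl 0x1C, slot 10 ⇒ 0x1E007 (P1/RW1/US1/PS0)
  → PA=0x1E6B0  (2 entries read)
#1 VA=0x200BB1D (w,user):
  lvl0: tbl 0x1B, slot 16 ⇒ 0x20007 (P1/RW1/US1/PS0)
  lvl1: tbl 0x20, slot 11 ⇒ 0x63002 (P0/RW1/US0/PS0)
  ⇒ fault: PAGE_NOT_PRESENT  — 2 lookups
#2 VA=0x3411156 (r,kernel):
  lvl0: tbl 0x1B, slot 26 ⇒ 0x22007 (P1/RW1/US1/PS0)
  lvl1: tbl 0x22, slot 17 ⇒ 0x24007 (P1/RW1/US1/PS0)
  → PA=0x24156  (2 entries read)
#3 VA=0x1016BFE (w,user):
  lvl0: tbl 0x1B, slot 8 ⇒ 0x28007 (P1/RW1/US1/PS0)
  lvl1: tbl 0x28, slot 22 ⇒ 0x29007 (P1/RW1/US1/PS0)
  → PA=0x29BFE  (2 entries read)
#4 VA=0xA17F8F (r,user):
  lvl0: tbl 0x1B, slot 5 ⇒ 0x2D007 (P1/RW1/US1/PS0)
  lvl1: tbl 0x2D, slot 23 ⇒ 0x30007 (P1/RW1/US1/PS0)
  → PA=0x30F8F  (2 entries read)
#5 VA=0x1C15755 (r,user):
  lvl0: tbl 0x1B, slot 14 ⇒ 0x32007 (P1/RW1/US1/PS0)
  lvl1: tbl 0x32, slot 21 ⇒ 0x34007 (P1/RW1/US1/PS0)
  → PA=0x34755  (2 entries read)

Entries read for #2: 2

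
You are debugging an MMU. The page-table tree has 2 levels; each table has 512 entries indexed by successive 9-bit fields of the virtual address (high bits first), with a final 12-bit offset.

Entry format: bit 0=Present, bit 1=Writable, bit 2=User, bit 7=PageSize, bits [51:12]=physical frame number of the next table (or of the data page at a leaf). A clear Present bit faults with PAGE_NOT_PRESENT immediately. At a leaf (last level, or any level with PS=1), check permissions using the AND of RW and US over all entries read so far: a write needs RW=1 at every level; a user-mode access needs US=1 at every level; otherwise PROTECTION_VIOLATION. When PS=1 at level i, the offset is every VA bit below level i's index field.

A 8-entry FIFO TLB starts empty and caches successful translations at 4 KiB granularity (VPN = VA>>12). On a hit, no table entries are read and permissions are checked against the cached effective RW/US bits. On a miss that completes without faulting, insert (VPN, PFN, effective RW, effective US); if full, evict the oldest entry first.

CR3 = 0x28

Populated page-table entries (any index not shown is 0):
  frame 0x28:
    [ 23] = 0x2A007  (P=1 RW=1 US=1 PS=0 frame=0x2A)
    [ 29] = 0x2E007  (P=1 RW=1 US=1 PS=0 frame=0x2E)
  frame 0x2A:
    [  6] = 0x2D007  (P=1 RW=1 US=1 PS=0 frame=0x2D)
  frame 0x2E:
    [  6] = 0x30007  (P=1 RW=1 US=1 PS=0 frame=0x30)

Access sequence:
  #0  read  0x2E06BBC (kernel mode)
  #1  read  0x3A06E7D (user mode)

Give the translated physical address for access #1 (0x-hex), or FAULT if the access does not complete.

Per-access translation:
#0 VA=0x2E06BBC (r,kernel):
  L0: frame=0x28 idx=23 entry=0x2A007 [P=1 RW=1 US=1 PS=0]
  L1: frame=0x2A idx=6 entry=0x2D007 [P=1 RW=1 US=1 PS=0]
  → PA=0x2DBBC  (2 entries read)
#1 VA=0x3A06E7D (r,user):
  L0: frame=0x28 idx=29 entry=0x2E007 [P=1 RW=1 US=1 PS=0]
  L1: frame=0x2E idx=6 entry=0x30007 [P=1 RW=1 US=1 PS=0]
  → PA=0x30E7D  (2 entries read)

Access #1 PA: 0x30E7D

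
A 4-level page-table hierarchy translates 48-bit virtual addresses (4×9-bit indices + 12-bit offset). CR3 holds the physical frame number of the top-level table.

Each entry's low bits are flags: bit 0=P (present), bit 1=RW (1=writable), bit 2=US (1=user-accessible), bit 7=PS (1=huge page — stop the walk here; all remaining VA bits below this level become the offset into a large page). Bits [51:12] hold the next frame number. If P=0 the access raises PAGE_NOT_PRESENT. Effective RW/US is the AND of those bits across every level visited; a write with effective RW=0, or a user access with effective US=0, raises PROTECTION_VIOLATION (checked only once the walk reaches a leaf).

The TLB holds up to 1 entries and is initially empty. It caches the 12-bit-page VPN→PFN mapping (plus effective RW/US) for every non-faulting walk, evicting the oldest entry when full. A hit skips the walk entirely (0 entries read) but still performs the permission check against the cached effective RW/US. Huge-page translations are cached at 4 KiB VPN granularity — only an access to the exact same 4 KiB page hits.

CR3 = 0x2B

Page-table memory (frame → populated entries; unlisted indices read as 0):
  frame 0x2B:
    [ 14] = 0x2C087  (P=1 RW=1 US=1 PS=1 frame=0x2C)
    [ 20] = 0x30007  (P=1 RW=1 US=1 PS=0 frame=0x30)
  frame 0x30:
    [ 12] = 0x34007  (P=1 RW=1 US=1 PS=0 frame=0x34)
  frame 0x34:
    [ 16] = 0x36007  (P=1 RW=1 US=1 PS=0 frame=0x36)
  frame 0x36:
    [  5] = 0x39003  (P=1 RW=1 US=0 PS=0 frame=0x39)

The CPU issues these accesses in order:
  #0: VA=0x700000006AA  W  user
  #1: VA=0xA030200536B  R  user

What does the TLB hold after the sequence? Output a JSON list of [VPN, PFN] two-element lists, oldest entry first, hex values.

Per-access translation:
#0 VA=0x700000006AA (w,user):
  L0 @0x2B[14] → 0x2C087  P=1,RW=1,US=1,PS=1
  → PA=0x2C6AA (huge @L0)  (1 entries read)
#1 VA=0xA030200536B (r,user):
  L0 @0x2B[20] → 0x30007  P=1,RW=1,US=1,PS=0
  L1 @0x30[12] → 0x34007  P=1,RW=1,US=1,PS=0
  L2 @0x34[16] → 0x36007  P=1,RW=1,US=1,PS=0
  L3 @0x36[5] → 0x39003  P=1,RW=1,US=0,PS=0
  ⇒ fault: PROTECTION_VIOLATION  — 4 lookups

TLB: [["0x70000000", "0x2C"]]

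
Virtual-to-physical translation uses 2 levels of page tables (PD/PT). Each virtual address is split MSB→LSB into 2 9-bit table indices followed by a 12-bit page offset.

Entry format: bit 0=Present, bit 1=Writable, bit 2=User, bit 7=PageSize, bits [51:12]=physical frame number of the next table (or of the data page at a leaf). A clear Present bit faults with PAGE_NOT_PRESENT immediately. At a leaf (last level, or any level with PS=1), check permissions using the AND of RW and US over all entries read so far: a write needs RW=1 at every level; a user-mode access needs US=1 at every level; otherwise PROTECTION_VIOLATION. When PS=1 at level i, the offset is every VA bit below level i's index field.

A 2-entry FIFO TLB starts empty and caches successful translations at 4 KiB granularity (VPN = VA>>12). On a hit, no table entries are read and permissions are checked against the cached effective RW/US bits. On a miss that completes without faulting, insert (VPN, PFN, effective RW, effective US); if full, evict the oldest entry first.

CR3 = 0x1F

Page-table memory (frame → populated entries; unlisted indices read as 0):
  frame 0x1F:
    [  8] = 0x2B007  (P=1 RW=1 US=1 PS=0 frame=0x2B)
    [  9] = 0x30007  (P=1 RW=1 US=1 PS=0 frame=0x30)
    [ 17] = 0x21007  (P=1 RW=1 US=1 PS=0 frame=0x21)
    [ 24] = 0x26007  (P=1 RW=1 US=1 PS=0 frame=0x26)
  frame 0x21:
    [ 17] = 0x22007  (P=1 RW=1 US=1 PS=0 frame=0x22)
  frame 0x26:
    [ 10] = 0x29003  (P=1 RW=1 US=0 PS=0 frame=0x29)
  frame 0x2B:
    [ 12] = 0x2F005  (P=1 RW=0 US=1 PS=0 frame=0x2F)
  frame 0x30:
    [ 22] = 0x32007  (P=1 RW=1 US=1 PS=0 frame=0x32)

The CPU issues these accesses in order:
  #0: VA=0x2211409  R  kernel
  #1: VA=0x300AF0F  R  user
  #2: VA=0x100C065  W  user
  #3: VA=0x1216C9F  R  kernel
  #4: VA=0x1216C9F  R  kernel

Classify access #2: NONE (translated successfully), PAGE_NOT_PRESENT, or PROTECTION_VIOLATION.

Trace:
#0 VA=0x2211409 (r,kernel):
  [0] read 0x1F idx=17: raw=0x21007 flags P=1 W=1 U=1 S=0
  [1] read 0x21 idx=17: raw=0x22007 flags P=1 W=1 U=1 S=0
  ✓ 0x22409  — 2 lookups
#1 VA=0x300AF0F (r,user):
  [0] read 0x1F idx=24: raw=0x26007 flags P=1 W=1 U=1 S=0
  [1] read 0x26 idx=10: raw=0x29003 flags P=1 W=1 U=0 S=0
  ⇒ fault: PROTECTION_VIOLATION  — 2 lookups
#2 VA=0x100C065 (w,user):
  [0] read 0x1F idx=8: raw=0x2B007 flags P=1 W=1 U=1 S=0
  [1] read 0x2B idx=12: raw=0x2F005 flags P=1 W=0 U=1 S=0
  ⇒ fault: PROTECTION_VIOLATION  — 2 lookups
#3 VA=0x1216C9F (r,kernel):
  [0] read 0x1F idx=9: raw=0x30007 flags P=1 W=1 U=1 S=0
  [1] read 0x30 idx=22: raw=0x32007 flags P=1 W=1 U=1 S=0
  ✓ 0x32C9F  — 2 lookups
#4 VA=0x1216C9F (r,kernel):
  TLB hit vpn=0x1216 → PA=0x32C9F

Access #2 fault: PROTECTION_VIOLATION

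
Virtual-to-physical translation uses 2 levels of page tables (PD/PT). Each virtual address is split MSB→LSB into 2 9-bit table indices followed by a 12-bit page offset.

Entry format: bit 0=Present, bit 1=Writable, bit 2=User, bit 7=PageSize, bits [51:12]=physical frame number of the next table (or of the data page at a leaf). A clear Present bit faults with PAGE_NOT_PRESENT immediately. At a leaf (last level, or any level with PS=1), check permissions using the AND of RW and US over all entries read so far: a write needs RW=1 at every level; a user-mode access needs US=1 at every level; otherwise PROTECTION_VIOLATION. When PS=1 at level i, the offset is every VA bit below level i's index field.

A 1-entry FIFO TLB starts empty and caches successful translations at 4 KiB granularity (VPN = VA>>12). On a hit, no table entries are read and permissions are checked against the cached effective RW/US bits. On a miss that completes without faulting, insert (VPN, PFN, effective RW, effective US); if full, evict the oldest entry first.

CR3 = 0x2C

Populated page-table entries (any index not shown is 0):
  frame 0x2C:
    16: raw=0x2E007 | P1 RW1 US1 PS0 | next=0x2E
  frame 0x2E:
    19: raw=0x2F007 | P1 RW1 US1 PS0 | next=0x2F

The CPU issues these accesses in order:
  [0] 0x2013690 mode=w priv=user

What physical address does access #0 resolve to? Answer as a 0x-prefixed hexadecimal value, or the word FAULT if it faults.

Trace:
#0 VA=0x2013690 (w,user):
  [0] read 0x2C idx=16: raw=0x2E007 flags P=1 W=1 U=1 S=0
  [1] read 0x2E idx=19: raw=0x2F007 flags P=1 W=1 U=1 S=0
  ✓ 0x2F690  — 2 lookups

Access #0 PA: 0x2F690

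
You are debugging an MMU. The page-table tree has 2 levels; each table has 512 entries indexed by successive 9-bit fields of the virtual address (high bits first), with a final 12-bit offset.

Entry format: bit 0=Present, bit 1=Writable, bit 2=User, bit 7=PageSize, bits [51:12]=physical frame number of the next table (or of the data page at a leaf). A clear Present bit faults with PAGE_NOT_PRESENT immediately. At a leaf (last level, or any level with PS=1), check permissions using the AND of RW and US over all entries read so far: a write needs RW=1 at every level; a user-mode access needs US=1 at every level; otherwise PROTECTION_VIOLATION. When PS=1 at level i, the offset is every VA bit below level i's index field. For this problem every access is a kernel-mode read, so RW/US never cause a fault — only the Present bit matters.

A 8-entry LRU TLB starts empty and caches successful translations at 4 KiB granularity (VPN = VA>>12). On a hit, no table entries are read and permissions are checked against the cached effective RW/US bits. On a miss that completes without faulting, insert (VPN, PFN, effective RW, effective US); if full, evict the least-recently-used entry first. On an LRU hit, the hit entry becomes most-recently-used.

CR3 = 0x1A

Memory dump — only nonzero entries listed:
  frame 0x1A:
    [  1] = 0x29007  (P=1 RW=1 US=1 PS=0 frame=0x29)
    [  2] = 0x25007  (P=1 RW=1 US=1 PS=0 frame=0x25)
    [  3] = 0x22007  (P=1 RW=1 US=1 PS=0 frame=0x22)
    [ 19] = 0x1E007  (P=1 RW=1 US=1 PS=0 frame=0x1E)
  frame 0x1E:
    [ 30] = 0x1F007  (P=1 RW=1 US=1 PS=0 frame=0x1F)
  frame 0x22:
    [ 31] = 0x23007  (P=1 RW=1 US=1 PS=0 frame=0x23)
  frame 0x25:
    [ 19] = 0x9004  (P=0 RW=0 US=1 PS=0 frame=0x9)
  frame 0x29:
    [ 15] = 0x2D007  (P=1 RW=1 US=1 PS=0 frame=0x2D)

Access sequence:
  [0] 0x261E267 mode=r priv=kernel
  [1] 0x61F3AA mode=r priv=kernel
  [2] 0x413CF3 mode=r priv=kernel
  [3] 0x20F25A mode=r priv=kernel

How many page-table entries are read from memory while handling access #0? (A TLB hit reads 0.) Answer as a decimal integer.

Per-access translation:
#0 VA=0x261E267 (r,kernel):
  lvl0: tbl 0x1A, slot 19 ⇒ 0x1E007 (P1/RW1/US1/PS0)
  lvl1: tbl 0x1E, slot 30 ⇒ 0x1F007 (P1/RW1/US1/PS0)
  → PA=0x1F267  (2 entries read)
#1 VA=0x61F3AA (r,kernel):
  lvl0: tbl 0x1A, slot 3 ⇒ 0x22007 (P1/RW1/US1/PS0)
  lvl1: tbl 0x22, slot 31 ⇒ 0x23007 (P1/RW1/US1/PS0)
  → PA=0x233AA  (2 entries read)
#2 VA=0x413CF3 (r,kernel):
  lvl0: tbl 0x1A, slot 2 ⇒ 0x25007 (P1/RW1/US1/PS0)
  lvl1: tbl 0x25, slot 19 ⇒ 0x9004 (P0/RW0/US1/PS0)
  ✗ PAGE_NOT_PRESENT  [2 reads]
#3 VA=0x20F25A (r,kernel):
  lvl0: tbl 0x1A, slot 1 ⇒ 0x29007 (P1/RW1/US1/PS0)
  lvl1: tbl 0x29, slot 15 ⇒ 0x2D007 (P1/RW1/US1/PS0)
  → PA=0x2D25A  (2 entries read)

Entries read for #0: 2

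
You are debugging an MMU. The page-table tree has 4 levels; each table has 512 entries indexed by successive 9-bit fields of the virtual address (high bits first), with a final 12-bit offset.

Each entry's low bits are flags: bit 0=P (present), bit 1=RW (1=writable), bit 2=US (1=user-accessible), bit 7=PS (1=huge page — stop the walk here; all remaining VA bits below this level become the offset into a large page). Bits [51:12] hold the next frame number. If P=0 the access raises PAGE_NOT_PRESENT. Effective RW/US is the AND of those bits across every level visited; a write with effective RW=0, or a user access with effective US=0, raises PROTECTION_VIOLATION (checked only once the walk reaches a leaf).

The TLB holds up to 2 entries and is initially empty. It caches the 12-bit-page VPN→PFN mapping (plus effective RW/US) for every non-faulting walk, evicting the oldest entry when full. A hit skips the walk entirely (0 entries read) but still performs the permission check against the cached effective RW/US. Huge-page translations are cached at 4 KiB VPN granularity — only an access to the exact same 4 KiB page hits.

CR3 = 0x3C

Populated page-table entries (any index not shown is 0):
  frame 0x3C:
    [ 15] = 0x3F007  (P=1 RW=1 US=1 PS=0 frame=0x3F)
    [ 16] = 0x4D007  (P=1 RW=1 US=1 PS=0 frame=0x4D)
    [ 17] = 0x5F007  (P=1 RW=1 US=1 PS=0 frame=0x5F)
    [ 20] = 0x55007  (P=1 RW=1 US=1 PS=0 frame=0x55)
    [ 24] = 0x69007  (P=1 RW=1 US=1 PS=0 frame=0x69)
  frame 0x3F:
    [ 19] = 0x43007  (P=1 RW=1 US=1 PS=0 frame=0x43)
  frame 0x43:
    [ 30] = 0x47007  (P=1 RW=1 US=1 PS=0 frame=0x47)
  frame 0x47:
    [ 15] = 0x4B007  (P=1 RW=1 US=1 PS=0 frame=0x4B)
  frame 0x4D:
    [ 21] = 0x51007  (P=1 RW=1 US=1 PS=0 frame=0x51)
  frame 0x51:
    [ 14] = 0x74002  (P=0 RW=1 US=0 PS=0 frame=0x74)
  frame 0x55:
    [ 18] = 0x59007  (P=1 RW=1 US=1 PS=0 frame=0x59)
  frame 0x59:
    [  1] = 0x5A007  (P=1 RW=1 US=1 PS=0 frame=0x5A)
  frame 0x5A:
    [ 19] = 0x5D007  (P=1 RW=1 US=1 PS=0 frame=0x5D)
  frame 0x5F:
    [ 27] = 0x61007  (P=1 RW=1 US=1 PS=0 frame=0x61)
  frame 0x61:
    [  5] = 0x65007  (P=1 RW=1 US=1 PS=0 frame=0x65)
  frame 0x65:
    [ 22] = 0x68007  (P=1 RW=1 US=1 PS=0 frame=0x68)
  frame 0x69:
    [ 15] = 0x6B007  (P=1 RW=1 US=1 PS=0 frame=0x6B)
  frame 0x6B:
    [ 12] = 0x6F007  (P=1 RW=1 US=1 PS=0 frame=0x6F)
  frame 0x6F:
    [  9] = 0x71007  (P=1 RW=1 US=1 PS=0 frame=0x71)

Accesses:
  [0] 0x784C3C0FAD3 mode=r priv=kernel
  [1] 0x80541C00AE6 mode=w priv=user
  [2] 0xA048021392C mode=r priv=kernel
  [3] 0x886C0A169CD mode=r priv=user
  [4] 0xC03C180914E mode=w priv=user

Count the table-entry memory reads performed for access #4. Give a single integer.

Per-access translation:
#0 VA=0x784C3C0FAD3 (r,kernel):
  lvl0: tbl 0x3C, slot 15 ⇒ 0x3F007 (P1/RW1/US1/PS0)
  lvl1: tbl 0x3F, slot 19 ⇒ 0x43007 (P1/RW1/US1/PS0)
  lvl2: tbl 0x43, slot 30 ⇒ 0x47007 (P1/RW1/US1/PS0)
  lvl3: tbl 0x47, slot 15 ⇒ 0x4B007 (P1/RW1/US1/PS0)
  → PA=0x4BAD3  (4 entries read)
#1 VA=0x80541C00AE6 (w,user):
  lvl0: tbl 0x3C, slot 16 ⇒ 0x4D007 (P1/RW1/US1/PS0)
  lvl1: tbl 0x4D, slot 21 ⇒ 0x51007 (P1/RW1/US1/PS0)
  lvl2: tbl 0x51, slot 14 ⇒ 0x74002 (P0/RW1/US0/PS0)
  ⇒ fault: PAGE_NOT_PRESENT  — 3 lookups
#2 VA=0xA048021392C (r,kernel):
  lvl0: tbl 0x3C, slot 20 ⇒ 0x55007 (P1/RW1/US1/PS0)
  lvl1: tbl 0x55, slot 18 ⇒ 0x59007 (P1/RW1/US1/PS0)
  lvl2: tbl 0x59, slot 1 ⇒ 0x5A007 (P1/RW1/US1/PS0)
  lvl3: tbl 0x5A, slot 19 ⇒ 0x5D007 (P1/RW1/US1/PS0)
  → PA=0x5D92C  (4 entries read)
#3 VA=0x886C0A169CD (r,user):
  lvl0: tbl 0x3C, slot 17 ⇒ 0x5F007 (P1/RW1/US1/PS0)
  lvl1: tbl 0x5F, slot 27 ⇒ 0x61007 (P1/RW1/US1/PS0)
  lvl2: tbl 0x61, slot 5 ⇒ 0x65007 (P1/RW1/US1/PS0)
  lvl3: tbl 0x65, slot 22 ⇒ 0x68007 (P1/RW1/US1/PS0)
  → PA=0x689CD  (4 entries read)
#4 VA=0xC03C180914E (w,user):
  lvl0: tbl 0x3C, slot 24 ⇒ 0x69007 (P1/RW1/US1/PS0)
  lvl1: tbl 0x69, slot 15 ⇒ 0x6B007 (P1/RW1/US1/PS0)
  lvl2: tbl 0x6B, slot 12 ⇒ 0x6F007 (P1/RW1/US1/PS0)
  lvl3: tbl 0x6F, slot 9 ⇒ 0x71007 (P1/RW1/US1/PS0)
  → PA=0x7114E  (4 entries read)

Entries read for #4: 4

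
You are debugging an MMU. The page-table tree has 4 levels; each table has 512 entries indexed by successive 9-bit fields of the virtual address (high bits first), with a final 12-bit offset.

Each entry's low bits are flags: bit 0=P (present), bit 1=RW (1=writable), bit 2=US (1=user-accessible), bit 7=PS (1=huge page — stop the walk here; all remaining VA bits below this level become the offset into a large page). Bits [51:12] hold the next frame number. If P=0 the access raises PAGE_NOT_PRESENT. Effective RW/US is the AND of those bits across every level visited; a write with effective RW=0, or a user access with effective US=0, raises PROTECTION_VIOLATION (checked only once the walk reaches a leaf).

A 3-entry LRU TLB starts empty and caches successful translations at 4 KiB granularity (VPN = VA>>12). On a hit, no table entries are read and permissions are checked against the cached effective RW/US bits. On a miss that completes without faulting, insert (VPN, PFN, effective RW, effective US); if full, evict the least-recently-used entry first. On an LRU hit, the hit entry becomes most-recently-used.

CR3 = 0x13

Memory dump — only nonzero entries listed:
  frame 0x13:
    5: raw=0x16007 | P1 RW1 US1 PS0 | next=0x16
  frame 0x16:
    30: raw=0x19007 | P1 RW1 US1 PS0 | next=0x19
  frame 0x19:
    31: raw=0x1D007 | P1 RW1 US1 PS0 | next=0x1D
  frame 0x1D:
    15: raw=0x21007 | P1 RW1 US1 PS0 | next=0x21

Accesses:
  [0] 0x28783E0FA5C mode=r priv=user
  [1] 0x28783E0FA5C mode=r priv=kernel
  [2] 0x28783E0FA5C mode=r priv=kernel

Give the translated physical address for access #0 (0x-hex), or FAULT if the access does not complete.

Per-access translation:
#0 VA=0x28783E0FA5C (r,user):
  [0] read 0x13 idx=5: raw=0x16007 flags P=1 W=1 U=1 S=0
  [1] read 0x16 idx=30: raw=0x19007 flags P=1 W=1 U=1 S=0
  [2] read 0x19 idx=31: raw=0x1D007 flags P=1 W=1 U=1 S=0
  [3] read 0x1D idx=15: raw=0x21007 flags P=1 W=1 U=1 S=0
  → PA=0x21A5C  (4 entries read)
#1 VA=0x28783E0FA5C (r,kernel):
  TLB hit vpn=0x28783E0F → PA=0x21A5C
#2 VA=0x28783E0FA5C (r,kernel):
  TLB hit vpn=0x28783E0F → PA=0x21A5C

Access #0 PA: 0x21A5C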